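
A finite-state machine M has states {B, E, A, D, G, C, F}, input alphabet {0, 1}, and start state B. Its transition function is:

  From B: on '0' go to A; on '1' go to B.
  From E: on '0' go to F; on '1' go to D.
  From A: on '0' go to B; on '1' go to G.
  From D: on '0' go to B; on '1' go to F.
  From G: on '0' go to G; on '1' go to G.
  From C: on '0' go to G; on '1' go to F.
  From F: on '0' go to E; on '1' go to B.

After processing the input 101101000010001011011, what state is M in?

G

Trace: B -1-> B -0-> A -1-> G -1-> G -0-> G -1-> G -0-> G -0-> G -0-> G -0-> G -1-> G -0-> G -0-> G -0-> G -1-> G -0-> G -1-> G -1-> G -0-> G -1-> G -1-> G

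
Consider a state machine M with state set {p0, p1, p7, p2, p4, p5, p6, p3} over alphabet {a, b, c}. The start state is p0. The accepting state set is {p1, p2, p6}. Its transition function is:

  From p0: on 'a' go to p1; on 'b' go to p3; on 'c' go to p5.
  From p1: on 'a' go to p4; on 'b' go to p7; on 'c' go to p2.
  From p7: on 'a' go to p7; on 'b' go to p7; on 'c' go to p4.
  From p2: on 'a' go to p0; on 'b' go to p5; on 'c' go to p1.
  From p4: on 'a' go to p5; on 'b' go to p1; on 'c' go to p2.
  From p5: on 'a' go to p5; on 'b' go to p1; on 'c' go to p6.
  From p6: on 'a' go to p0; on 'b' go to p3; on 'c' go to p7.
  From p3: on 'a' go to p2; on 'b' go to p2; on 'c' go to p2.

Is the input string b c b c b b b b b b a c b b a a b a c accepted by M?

Trace: p0 -b-> p3 -c-> p2 -b-> p5 -c-> p6 -b-> p3 -b-> p2 -b-> p5 -b-> p1 -b-> p7 -b-> p7 -a-> p7 -c-> p4 -b-> p1 -b-> p7 -a-> p7 -a-> p7 -b-> p7 -a-> p7 -c-> p4
End state p4 is not accepting.

No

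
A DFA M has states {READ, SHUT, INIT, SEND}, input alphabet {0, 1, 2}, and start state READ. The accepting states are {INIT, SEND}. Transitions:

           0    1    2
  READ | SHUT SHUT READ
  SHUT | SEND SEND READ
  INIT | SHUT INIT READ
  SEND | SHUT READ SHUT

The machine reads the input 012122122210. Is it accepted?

Yes

READ → SHUT → SEND → SHUT → SEND → SHUT → READ → SHUT → READ → READ → READ → SHUT → SEND
End state SEND is accepting.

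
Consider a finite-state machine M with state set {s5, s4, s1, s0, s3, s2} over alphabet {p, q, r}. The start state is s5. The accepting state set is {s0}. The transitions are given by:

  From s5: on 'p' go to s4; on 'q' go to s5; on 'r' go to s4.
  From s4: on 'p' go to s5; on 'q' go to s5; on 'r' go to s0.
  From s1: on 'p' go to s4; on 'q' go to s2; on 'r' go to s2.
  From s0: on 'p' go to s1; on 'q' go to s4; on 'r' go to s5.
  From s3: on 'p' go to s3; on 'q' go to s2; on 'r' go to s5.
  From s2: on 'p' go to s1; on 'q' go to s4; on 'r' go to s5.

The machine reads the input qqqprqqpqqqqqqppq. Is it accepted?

No

s5 → s5 → s5 → s5 → s4 → s0 → s4 → s5 → s4 → s5 → s5 → s5 → s5 → s5 → s5 → s4 → s5 → s5
End state s5 is not accepting.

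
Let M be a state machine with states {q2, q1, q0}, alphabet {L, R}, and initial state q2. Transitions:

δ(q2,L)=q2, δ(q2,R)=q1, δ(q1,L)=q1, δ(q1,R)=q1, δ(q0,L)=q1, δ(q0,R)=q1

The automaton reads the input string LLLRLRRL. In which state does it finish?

q1

q2 → q2 → q2 → q2 → q1 → q1 → q1 → q1 → q1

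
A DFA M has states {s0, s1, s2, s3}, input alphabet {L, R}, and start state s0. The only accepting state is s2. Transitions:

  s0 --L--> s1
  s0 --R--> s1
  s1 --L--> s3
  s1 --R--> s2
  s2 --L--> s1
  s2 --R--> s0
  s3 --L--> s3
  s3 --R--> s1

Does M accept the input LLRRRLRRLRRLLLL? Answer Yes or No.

start at s0
read 'L': s0 → s1
read 'L': s1 → s3
read 'R': s3 → s1
read 'R': s1 → s2
read 'R': s2 → s0
read 'L': s0 → s1
read 'R': s1 → s2
read 'R': s2 → s0
read 'L': s0 → s1
read 'R': s1 → s2
read 'R': s2 → s0
read 'L': s0 → s1
read 'L': s1 → s3
read 'L': s3 → s3
read 'L': s3 → s3
End state s3 is not accepting.

No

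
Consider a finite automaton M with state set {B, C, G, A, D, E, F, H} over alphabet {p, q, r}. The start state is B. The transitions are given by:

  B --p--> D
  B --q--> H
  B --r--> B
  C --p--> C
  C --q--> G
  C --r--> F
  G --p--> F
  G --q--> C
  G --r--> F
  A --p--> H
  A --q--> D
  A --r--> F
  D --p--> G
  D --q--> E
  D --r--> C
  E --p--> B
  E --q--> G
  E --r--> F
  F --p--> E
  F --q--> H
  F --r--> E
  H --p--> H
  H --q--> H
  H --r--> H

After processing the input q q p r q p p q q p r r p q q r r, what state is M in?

H

B → H → H → H → H → H → H → H → H → H → H → H → H → H → H → H → H → H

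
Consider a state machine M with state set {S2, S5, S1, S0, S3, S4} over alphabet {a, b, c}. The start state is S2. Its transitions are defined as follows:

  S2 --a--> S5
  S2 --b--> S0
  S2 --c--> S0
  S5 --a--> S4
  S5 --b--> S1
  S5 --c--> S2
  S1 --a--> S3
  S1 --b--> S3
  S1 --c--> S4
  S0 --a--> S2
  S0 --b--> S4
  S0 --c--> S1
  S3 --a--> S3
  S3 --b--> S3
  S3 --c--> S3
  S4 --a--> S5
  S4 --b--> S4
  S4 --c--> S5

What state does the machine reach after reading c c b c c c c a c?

S3

Trace: S2 -c-> S0 -c-> S1 -b-> S3 -c-> S3 -c-> S3 -c-> S3 -c-> S3 -a-> S3 -c-> S3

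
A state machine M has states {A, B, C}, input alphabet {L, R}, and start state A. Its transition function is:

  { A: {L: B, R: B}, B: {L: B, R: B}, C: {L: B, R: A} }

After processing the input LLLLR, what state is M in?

B

A → B → B → B → B → B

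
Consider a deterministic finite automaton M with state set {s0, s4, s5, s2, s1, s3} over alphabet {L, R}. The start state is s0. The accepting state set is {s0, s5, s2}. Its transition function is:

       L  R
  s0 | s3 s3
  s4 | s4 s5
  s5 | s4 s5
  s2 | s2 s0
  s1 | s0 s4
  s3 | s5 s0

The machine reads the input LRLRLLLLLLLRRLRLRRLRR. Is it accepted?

Yes

Trace: s0 -L-> s3 -R-> s0 -L-> s3 -R-> s0 -L-> s3 -L-> s5 -L-> s4 -L-> s4 -L-> s4 -L-> s4 -L-> s4 -R-> s5 -R-> s5 -L-> s4 -R-> s5 -L-> s4 -R-> s5 -R-> s5 -L-> s4 -R-> s5 -R-> s5
End state s5 is accepting.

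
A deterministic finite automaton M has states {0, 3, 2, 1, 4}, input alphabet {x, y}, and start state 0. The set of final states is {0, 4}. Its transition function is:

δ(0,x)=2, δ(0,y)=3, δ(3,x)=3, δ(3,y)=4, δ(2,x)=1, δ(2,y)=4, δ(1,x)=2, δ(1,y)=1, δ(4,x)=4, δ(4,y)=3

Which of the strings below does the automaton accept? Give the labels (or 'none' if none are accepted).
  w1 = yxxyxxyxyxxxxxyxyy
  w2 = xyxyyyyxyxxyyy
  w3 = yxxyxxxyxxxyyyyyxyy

w1: 0 → 3 → 3 → 3 → 4 → 4 → 4 → 3 → 3 → 4 → 4 → 4 → 4 → 4 → 4 → 3 → 3 → 4 → 3  → end 3, rejected
w2: 0 → 2 → 4 → 4 → 3 → 4 → 3 → 4 → 4 → 3 → 3 → 3 → 4 → 3 → 4  → end 4, accepted
w3: 0 → 3 → 3 → 3 → 4 → 4 → 4 → 4 → 3 → 3 → 3 → 3 → 4 → 3 → 4 → 3 → 4 → 4 → 3 → 4  → end 4, accepted

w2, w3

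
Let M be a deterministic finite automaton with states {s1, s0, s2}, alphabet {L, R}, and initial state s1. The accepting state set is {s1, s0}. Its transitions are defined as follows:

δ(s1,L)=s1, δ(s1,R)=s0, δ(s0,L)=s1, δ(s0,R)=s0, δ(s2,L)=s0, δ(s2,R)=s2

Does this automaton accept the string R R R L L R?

Yes

start at s1
read 'R': s1 → s0
read 'R': s0 → s0
read 'R': s0 → s0
read 'L': s0 → s1
read 'L': s1 → s1
read 'R': s1 → s0
End state s0 is accepting.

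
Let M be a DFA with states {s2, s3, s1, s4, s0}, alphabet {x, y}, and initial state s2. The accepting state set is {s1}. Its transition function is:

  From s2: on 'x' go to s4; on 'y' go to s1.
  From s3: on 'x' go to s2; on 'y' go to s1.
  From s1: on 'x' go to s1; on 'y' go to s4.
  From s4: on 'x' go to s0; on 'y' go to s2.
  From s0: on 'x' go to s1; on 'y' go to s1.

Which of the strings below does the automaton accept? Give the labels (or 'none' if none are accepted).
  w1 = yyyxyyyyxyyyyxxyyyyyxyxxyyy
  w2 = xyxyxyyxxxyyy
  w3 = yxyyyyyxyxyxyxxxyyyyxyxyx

w1, w2

w1:
  start at s2
  read 'y': s2 → s1
  read 'y': s1 → s4
  read 'y': s4 → s2
  read 'x': s2 → s4
  read 'y': s4 → s2
  read 'y': s2 → s1
  read 'y': s1 → s4
  read 'y': s4 → s2
  read 'x': s2 → s4
  read 'y': s4 → s2
  read 'y': s2 → s1
  read 'y': s1 → s4
  read 'y': s4 → s2
  read 'x': s2 → s4
  read 'x': s4 → s0
  read 'y': s0 → s1
  read 'y': s1 → s4
  read 'y': s4 → s2
  read 'y': s2 → s1
  read 'y': s1 → s4
  read 'x': s4 → s0
  read 'y': s0 → s1
  read 'x': s1 → s1
  read 'x': s1 → s1
  read 'y': s1 → s4
  read 'y': s4 → s2
  read 'y': s2 → s1
  end s1, accepted
w2:
  start at s2
  read 'x': s2 → s4
  read 'y': s4 → s2
  read 'x': s2 → s4
  read 'y': s4 → s2
  read 'x': s2 → s4
  read 'y': s4 → s2
  read 'y': s2 → s1
  read 'x': s1 → s1
  read 'x': s1 → s1
  read 'x': s1 → s1
  read 'y': s1 → s4
  read 'y': s4 → s2
  read 'y': s2 → s1
  end s1, accepted
w3:
  start at s2
  read 'y': s2 → s1
  read 'x': s1 → s1
  read 'y': s1 → s4
  read 'y': s4 → s2
  read 'y': s2 → s1
  read 'y': s1 → s4
  read 'y': s4 → s2
  read 'x': s2 → s4
  read 'y': s4 → s2
  read 'x': s2 → s4
  read 'y': s4 → s2
  read 'x': s2 → s4
  read 'y': s4 → s2
  read 'x': s2 → s4
  read 'x': s4 → s0
  read 'x': s0 → s1
  read 'y': s1 → s4
  read 'y': s4 → s2
  read 'y': s2 → s1
  read 'y': s1 → s4
  read 'x': s4 → s0
  read 'y': s0 → s1
  read 'x': s1 → s1
  read 'y': s1 → s4
  read 'x': s4 → s0
  end s0, rejected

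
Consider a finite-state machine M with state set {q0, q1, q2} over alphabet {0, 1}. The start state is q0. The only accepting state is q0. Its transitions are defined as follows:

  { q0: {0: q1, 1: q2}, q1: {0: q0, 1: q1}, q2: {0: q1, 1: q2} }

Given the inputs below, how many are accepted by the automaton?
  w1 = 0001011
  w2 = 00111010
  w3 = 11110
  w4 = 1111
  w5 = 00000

1

w1:
  start at q0
  read '0': q0 → q1
  read '0': q1 → q0
  read '0': q0 → q1
  read '1': q1 → q1
  read '0': q1 → q0
  read '1': q0 → q2
  read '1': q2 → q2
  end q2, rejected
w2:
  start at q0
  read '0': q0 → q1
  read '0': q1 → q0
  read '1': q0 → q2
  read '1': q2 → q2
  read '1': q2 → q2
  read '0': q2 → q1
  read '1': q1 → q1
  read '0': q1 → q0
  end q0, accepted
w3:
  start at q0
  read '1': q0 → q2
  read '1': q2 → q2
  read '1': q2 → q2
  read '1': q2 → q2
  read '0': q2 → q1
  end q1, rejected
w4:
  start at q0
  read '1': q0 → q2
  read '1': q2 → q2
  read '1': q2 → q2
  read '1': q2 → q2
  end q2, rejected
w5:
  start at q0
  read '0': q0 → q1
  read '0': q1 → q0
  read '0': q0 → q1
  read '0': q1 → q0
  read '0': q0 → q1
  end q1, rejected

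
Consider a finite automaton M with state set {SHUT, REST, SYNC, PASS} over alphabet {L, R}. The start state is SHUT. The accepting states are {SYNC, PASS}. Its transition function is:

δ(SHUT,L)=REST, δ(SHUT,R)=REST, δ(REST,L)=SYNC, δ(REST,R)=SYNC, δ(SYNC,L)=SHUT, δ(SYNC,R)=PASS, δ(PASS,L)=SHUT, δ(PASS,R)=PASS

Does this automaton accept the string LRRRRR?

Yes

start at SHUT
read 'L': SHUT → REST
read 'R': REST → SYNC
read 'R': SYNC → PASS
read 'R': PASS → PASS
read 'R': PASS → PASS
read 'R': PASS → PASS
End state PASS is accepting.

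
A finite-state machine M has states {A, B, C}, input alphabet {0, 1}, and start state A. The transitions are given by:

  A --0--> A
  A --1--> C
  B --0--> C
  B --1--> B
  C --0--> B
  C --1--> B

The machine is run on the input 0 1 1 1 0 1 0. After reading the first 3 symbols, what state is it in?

B

A → A → C → B
After 3 symbols: B.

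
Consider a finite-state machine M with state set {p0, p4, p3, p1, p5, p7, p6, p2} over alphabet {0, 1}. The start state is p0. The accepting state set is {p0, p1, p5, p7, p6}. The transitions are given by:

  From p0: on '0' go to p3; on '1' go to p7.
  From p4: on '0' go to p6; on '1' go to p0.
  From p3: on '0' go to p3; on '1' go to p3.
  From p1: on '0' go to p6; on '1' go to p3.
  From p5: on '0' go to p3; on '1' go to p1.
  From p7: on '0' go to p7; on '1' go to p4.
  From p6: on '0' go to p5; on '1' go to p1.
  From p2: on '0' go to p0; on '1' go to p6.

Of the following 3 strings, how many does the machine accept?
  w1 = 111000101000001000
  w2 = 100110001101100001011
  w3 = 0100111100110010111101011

w1: p0 → p7 → p4 → p0 → p3 → p3 → p3 → p3 → p3 → p3 → p3 → p3 → p3 → p3 → p3 → p3 → p3 → p3 → p3  → end p3, rejected
w2: p0 → p7 → p7 → p7 → p4 → p0 → p3 → p3 → p3 → p3 → p3 → p3 → p3 → p3 → p3 → p3 → p3 → p3 → p3 → p3 → p3 → p3  → end p3, rejected
w3: p0 → p3 → p3 → p3 → p3 → p3 → p3 → p3 → p3 → p3 → p3 → p3 → p3 → p3 → p3 → p3 → p3 → p3 → p3 → p3 → p3 → p3 → p3 → p3 → p3 → p3  → end p3, rejected

0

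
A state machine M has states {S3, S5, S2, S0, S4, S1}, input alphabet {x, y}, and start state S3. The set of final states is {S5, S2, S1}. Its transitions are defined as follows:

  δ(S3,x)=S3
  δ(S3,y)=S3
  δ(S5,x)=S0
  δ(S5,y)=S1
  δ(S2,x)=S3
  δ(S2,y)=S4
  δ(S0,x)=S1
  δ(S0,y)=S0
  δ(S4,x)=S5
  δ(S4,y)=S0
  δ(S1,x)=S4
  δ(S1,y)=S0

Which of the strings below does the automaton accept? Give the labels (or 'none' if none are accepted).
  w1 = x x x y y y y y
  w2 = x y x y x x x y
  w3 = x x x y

none

w1: S3 → S3 → S3 → S3 → S3 → S3 → S3 → S3 → S3  → end S3, rejected
w2: S3 → S3 → S3 → S3 → S3 → S3 → S3 → S3 → S3  → end S3, rejected
w3: S3 → S3 → S3 → S3 → S3  → end S3, rejected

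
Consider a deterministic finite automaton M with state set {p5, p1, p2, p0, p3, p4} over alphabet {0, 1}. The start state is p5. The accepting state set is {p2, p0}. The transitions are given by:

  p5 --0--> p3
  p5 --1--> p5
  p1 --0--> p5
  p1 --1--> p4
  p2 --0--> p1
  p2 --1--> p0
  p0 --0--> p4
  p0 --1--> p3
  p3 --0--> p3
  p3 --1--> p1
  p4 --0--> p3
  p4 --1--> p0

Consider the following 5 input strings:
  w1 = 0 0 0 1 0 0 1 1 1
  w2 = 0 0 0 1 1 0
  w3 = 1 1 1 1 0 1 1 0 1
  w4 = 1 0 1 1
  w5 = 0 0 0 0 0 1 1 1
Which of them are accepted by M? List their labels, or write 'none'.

w1, w5

w1: p5 → p3 → p3 → p3 → p1 → p5 → p3 → p1 → p4 → p0  → end p0, accepted
w2: p5 → p3 → p3 → p3 → p1 → p4 → p3  → end p3, rejected
w3: p5 → p5 → p5 → p5 → p5 → p3 → p1 → p4 → p3 → p1  → end p1, rejected
w4: p5 → p5 → p3 → p1 → p4  → end p4, rejected
w5: p5 → p3 → p3 → p3 → p3 → p3 → p1 → p4 → p0  → end p0, accepted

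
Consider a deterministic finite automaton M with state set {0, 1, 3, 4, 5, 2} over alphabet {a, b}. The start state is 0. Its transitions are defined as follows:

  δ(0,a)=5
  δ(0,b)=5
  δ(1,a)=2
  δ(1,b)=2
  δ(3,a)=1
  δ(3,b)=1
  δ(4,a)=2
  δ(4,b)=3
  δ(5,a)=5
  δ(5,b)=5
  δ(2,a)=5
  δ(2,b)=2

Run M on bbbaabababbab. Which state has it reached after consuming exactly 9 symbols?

5

start at 0
read 'b': 0 → 5
read 'b': 5 → 5
read 'b': 5 → 5
read 'a': 5 → 5
read 'a': 5 → 5
read 'b': 5 → 5
read 'a': 5 → 5
read 'b': 5 → 5
read 'a': 5 → 5
After 9 symbols: 5.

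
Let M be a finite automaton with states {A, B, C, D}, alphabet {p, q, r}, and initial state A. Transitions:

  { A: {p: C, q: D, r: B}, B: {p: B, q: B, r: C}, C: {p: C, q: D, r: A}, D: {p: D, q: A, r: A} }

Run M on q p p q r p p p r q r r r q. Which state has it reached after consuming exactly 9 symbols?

A → D → D → D → A → B → B → B → B → C
After 9 symbols: C.

C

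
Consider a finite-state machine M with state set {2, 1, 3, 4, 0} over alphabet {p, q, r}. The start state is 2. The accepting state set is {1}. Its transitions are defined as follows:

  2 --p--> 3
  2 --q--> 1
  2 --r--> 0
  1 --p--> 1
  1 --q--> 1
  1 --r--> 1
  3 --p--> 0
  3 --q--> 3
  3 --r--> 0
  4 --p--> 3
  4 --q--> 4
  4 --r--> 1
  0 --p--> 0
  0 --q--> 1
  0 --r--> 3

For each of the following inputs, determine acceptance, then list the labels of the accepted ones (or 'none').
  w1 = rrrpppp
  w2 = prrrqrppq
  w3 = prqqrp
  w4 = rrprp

w1:
  start at 2
  read 'r': 2 → 0
  read 'r': 0 → 3
  read 'r': 3 → 0
  read 'p': 0 → 0
  read 'p': 0 → 0
  read 'p': 0 → 0
  read 'p': 0 → 0
  end 0, rejected
w2:
  start at 2
  read 'p': 2 → 3
  read 'r': 3 → 0
  read 'r': 0 → 3
  read 'r': 3 → 0
  read 'q': 0 → 1
  read 'r': 1 → 1
  read 'p': 1 → 1
  read 'p': 1 → 1
  read 'q': 1 → 1
  end 1, accepted
w3:
  start at 2
  read 'p': 2 → 3
  read 'r': 3 → 0
  read 'q': 0 → 1
  read 'q': 1 → 1
  read 'r': 1 → 1
  read 'p': 1 → 1
  end 1, accepted
w4:
  start at 2
  read 'r': 2 → 0
  read 'r': 0 → 3
  read 'p': 3 → 0
  read 'r': 0 → 3
  read 'p': 3 → 0
  end 0, rejected

w2, w3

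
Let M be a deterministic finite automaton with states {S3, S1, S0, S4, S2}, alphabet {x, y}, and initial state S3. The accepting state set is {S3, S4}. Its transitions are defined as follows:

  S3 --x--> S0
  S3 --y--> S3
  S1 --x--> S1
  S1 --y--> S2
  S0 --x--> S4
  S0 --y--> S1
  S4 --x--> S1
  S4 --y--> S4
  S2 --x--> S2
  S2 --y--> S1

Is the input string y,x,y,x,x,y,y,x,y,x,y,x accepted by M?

Trace: S3 -y-> S3 -x-> S0 -y-> S1 -x-> S1 -x-> S1 -y-> S2 -y-> S1 -x-> S1 -y-> S2 -x-> S2 -y-> S1 -x-> S1
End state S1 is not accepting.

No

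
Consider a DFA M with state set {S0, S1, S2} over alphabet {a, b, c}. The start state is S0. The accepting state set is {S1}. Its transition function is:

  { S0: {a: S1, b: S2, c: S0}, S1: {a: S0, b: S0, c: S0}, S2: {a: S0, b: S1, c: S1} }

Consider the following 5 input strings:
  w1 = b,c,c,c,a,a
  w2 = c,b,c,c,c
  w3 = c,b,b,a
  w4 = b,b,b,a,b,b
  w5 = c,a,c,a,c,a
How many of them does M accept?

1

w1: Trace: S0 -b-> S2 -c-> S1 -c-> S0 -c-> S0 -a-> S1 -a-> S0  → end S0, rejected
w2: Trace: S0 -c-> S0 -b-> S2 -c-> S1 -c-> S0 -c-> S0  → end S0, rejected
w3: Trace: S0 -c-> S0 -b-> S2 -b-> S1 -a-> S0  → end S0, rejected
w4: Trace: S0 -b-> S2 -b-> S1 -b-> S0 -a-> S1 -b-> S0 -b-> S2  → end S2, rejected
w5: Trace: S0 -c-> S0 -a-> S1 -c-> S0 -a-> S1 -c-> S0 -a-> S1  → end S1, accepted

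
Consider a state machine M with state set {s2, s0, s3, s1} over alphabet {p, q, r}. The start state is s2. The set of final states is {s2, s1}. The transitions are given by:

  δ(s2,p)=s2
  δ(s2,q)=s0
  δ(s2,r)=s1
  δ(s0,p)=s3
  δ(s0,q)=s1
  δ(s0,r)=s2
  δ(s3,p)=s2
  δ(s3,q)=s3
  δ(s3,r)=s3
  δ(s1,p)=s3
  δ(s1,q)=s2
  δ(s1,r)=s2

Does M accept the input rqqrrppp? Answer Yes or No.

Yes

start at s2
read 'r': s2 → s1
read 'q': s1 → s2
read 'q': s2 → s0
read 'r': s0 → s2
read 'r': s2 → s1
read 'p': s1 → s3
read 'p': s3 → s2
read 'p': s2 → s2
End state s2 is accepting.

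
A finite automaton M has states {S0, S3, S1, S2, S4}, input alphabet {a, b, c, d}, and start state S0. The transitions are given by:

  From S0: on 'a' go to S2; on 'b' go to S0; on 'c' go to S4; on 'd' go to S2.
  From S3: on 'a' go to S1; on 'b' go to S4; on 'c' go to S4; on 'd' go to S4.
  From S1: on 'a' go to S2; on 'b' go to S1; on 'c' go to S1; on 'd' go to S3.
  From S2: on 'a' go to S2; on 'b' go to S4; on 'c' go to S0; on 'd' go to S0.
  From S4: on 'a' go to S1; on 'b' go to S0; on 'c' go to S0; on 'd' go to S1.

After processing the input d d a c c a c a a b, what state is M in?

S4

Trace: S0 -d-> S2 -d-> S0 -a-> S2 -c-> S0 -c-> S4 -a-> S1 -c-> S1 -a-> S2 -a-> S2 -b-> S4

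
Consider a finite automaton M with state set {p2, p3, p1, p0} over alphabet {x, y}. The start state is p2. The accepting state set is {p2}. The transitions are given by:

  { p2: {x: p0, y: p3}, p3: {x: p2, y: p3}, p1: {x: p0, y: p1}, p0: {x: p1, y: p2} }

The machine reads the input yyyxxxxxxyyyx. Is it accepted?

p2 → p3 → p3 → p3 → p2 → p0 → p1 → p0 → p1 → p0 → p2 → p3 → p3 → p2
End state p2 is accepting.

Yes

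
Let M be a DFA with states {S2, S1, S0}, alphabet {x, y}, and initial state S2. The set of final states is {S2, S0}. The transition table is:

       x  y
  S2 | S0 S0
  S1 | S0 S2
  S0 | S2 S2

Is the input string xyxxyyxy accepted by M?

Yes

start at S2
read 'x': S2 → S0
read 'y': S0 → S2
read 'x': S2 → S0
read 'x': S0 → S2
read 'y': S2 → S0
read 'y': S0 → S2
read 'x': S2 → S0
read 'y': S0 → S2
End state S2 is accepting.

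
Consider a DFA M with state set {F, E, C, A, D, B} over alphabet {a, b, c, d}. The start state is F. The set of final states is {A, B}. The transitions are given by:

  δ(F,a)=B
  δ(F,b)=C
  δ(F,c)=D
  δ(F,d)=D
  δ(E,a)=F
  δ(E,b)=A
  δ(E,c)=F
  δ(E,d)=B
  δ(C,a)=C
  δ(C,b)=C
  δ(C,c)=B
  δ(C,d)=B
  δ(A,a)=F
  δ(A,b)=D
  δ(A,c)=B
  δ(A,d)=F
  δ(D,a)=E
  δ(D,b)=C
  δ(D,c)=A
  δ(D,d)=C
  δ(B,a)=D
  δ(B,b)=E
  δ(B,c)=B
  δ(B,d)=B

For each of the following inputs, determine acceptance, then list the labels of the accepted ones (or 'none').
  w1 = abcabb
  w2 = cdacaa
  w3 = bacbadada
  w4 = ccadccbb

w1:
  start at F
  read 'a': F → B
  read 'b': B → E
  read 'c': E → F
  read 'a': F → B
  read 'b': B → E
  read 'b': E → A
  end A, accepted
w2:
  start at F
  read 'c': F → D
  read 'd': D → C
  read 'a': C → C
  read 'c': C → B
  read 'a': B → D
  read 'a': D → E
  end E, rejected
w3:
  start at F
  read 'b': F → C
  read 'a': C → C
  read 'c': C → B
  read 'b': B → E
  read 'a': E → F
  read 'd': F → D
  read 'a': D → E
  read 'd': E → B
  read 'a': B → D
  end D, rejected
w4:
  start at F
  read 'c': F → D
  read 'c': D → A
  read 'a': A → F
  read 'd': F → D
  read 'c': D → A
  read 'c': A → B
  read 'b': B → E
  read 'b': E → A
  end A, accepted

w1, w4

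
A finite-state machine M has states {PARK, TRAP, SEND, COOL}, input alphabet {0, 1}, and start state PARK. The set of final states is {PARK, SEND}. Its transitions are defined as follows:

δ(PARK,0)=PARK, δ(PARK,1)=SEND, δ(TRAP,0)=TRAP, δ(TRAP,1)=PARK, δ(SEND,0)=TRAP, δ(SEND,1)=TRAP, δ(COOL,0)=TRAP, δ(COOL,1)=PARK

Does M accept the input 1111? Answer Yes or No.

Yes

start at PARK
read '1': PARK → SEND
read '1': SEND → TRAP
read '1': TRAP → PARK
read '1': PARK → SEND
End state SEND is accepting.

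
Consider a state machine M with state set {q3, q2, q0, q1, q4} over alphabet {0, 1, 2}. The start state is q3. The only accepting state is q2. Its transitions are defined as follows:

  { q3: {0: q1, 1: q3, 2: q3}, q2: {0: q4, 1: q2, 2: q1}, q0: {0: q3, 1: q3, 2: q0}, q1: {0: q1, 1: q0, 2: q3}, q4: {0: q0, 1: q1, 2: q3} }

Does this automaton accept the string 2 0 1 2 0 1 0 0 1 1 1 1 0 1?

No

q3 → q3 → q1 → q0 → q0 → q3 → q3 → q1 → q1 → q0 → q3 → q3 → q3 → q1 → q0
End state q0 is not accepting.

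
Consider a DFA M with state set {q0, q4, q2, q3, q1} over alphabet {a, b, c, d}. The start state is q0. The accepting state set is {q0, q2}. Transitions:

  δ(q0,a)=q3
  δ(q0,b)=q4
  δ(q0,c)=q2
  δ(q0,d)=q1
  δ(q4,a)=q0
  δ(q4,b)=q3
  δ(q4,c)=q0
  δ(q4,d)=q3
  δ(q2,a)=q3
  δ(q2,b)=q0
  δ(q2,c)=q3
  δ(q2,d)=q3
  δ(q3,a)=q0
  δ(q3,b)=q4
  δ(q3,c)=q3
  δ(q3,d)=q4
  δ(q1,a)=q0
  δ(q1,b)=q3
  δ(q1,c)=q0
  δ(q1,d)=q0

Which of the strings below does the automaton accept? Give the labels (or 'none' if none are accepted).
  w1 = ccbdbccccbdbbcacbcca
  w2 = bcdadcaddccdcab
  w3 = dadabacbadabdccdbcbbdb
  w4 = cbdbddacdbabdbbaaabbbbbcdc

w1, w4

w1:
  start at q0
  read 'c': q0 → q2
  read 'c': q2 → q3
  read 'b': q3 → q4
  read 'd': q4 → q3
  read 'b': q3 → q4
  read 'c': q4 → q0
  read 'c': q0 → q2
  read 'c': q2 → q3
  read 'c': q3 → q3
  read 'b': q3 → q4
  read 'd': q4 → q3
  read 'b': q3 → q4
  read 'b': q4 → q3
  read 'c': q3 → q3
  read 'a': q3 → q0
  read 'c': q0 → q2
  read 'b': q2 → q0
  read 'c': q0 → q2
  read 'c': q2 → q3
  read 'a': q3 → q0
  end q0, accepted
w2:
  start at q0
  read 'b': q0 → q4
  read 'c': q4 → q0
  read 'd': q0 → q1
  read 'a': q1 → q0
  read 'd': q0 → q1
  read 'c': q1 → q0
  read 'a': q0 → q3
  read 'd': q3 → q4
  read 'd': q4 → q3
  read 'c': q3 → q3
  read 'c': q3 → q3
  read 'd': q3 → q4
  read 'c': q4 → q0
  read 'a': q0 → q3
  read 'b': q3 → q4
  end q4, rejected
w3:
  start at q0
  read 'd': q0 → q1
  read 'a': q1 → q0
  read 'd': q0 → q1
  read 'a': q1 → q0
  read 'b': q0 → q4
  read 'a': q4 → q0
  read 'c': q0 → q2
  read 'b': q2 → q0
  read 'a': q0 → q3
  read 'd': q3 → q4
  read 'a': q4 → q0
  read 'b': q0 → q4
  read 'd': q4 → q3
  read 'c': q3 → q3
  read 'c': q3 → q3
  read 'd': q3 → q4
  read 'b': q4 → q3
  read 'c': q3 → q3
  read 'b': q3 → q4
  read 'b': q4 → q3
  read 'd': q3 → q4
  read 'b': q4 → q3
  end q3, rejected
w4:
  start at q0
  read 'c': q0 → q2
  read 'b': q2 → q0
  read 'd': q0 → q1
  read 'b': q1 → q3
  read 'd': q3 → q4
  read 'd': q4 → q3
  read 'a': q3 → q0
  read 'c': q0 → q2
  read 'd': q2 → q3
  read 'b': q3 → q4
  read 'a': q4 → q0
  read 'b': q0 → q4
  read 'd': q4 → q3
  read 'b': q3 → q4
  read 'b': q4 → q3
  read 'a': q3 → q0
  read 'a': q0 → q3
  read 'a': q3 → q0
  read 'b': q0 → q4
  read 'b': q4 → q3
  read 'b': q3 → q4
  read 'b': q4 → q3
  read 'b': q3 → q4
  read 'c': q4 → q0
  read 'd': q0 → q1
  read 'c': q1 → q0
  end q0, accepted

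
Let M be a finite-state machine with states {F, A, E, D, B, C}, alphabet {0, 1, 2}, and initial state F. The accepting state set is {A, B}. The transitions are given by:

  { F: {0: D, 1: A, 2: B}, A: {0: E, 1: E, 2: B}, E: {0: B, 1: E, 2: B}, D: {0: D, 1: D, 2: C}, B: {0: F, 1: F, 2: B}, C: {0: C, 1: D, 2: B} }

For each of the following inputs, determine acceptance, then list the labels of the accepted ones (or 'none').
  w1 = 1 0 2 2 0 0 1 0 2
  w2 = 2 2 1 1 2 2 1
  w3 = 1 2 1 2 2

w1: Trace: F -1-> A -0-> E -2-> B -2-> B -0-> F -0-> D -1-> D -0-> D -2-> C  → end C, rejected
w2: Trace: F -2-> B -2-> B -1-> F -1-> A -2-> B -2-> B -1-> F  → end F, rejected
w3: Trace: F -1-> A -2-> B -1-> F -2-> B -2-> B  → end B, accepted

w3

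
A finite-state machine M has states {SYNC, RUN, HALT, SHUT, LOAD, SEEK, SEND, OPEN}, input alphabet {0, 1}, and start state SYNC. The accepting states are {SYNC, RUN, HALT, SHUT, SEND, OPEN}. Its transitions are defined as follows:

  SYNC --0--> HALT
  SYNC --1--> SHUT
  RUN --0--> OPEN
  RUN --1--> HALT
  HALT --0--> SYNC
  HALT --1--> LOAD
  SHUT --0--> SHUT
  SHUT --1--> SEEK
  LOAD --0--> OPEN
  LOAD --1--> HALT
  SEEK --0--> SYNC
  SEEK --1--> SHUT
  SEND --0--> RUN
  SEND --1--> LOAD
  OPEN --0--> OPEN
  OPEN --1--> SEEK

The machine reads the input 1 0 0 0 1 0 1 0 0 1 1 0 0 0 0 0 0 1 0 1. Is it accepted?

Yes

Trace: SYNC -1-> SHUT -0-> SHUT -0-> SHUT -0-> SHUT -1-> SEEK -0-> SYNC -1-> SHUT -0-> SHUT -0-> SHUT -1-> SEEK -1-> SHUT -0-> SHUT -0-> SHUT -0-> SHUT -0-> SHUT -0-> SHUT -0-> SHUT -1-> SEEK -0-> SYNC -1-> SHUT
End state SHUT is accepting.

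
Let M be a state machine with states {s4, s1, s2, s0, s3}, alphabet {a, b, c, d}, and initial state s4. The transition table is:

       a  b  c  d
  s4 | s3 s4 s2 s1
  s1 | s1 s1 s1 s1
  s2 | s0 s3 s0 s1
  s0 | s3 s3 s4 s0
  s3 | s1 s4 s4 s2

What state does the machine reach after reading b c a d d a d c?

Trace: s4 -b-> s4 -c-> s2 -a-> s0 -d-> s0 -d-> s0 -a-> s3 -d-> s2 -c-> s0

s0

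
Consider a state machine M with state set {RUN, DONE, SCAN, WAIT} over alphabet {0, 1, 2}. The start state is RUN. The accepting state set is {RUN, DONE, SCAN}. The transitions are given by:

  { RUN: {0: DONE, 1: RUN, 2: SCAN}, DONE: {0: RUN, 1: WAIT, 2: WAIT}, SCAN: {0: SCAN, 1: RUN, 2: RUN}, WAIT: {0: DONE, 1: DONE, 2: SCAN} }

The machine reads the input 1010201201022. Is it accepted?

start at RUN
read '1': RUN → RUN
read '0': RUN → DONE
read '1': DONE → WAIT
read '0': WAIT → DONE
read '2': DONE → WAIT
read '0': WAIT → DONE
read '1': DONE → WAIT
read '2': WAIT → SCAN
read '0': SCAN → SCAN
read '1': SCAN → RUN
read '0': RUN → DONE
read '2': DONE → WAIT
read '2': WAIT → SCAN
End state SCAN is accepting.

Yes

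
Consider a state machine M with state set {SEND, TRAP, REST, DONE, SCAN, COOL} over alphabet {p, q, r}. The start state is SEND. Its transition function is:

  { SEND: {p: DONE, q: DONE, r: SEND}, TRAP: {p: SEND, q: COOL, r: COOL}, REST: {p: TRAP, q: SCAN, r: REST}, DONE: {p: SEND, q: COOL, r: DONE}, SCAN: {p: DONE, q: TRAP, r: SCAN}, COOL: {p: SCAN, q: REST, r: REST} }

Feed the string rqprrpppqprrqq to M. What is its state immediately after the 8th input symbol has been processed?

DONE

Trace: SEND -r-> SEND -q-> DONE -p-> SEND -r-> SEND -r-> SEND -p-> DONE -p-> SEND -p-> DONE
After 8 symbols: DONE.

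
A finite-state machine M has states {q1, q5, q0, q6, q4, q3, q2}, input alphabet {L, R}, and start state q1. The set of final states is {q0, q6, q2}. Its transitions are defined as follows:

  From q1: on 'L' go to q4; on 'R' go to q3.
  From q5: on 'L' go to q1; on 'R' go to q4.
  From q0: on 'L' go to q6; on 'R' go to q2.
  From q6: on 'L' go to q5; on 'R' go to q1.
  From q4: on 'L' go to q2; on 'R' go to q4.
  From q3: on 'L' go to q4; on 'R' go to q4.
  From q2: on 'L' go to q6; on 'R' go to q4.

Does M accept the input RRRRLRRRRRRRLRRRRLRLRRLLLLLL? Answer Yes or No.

Yes

q1 → q3 → q4 → q4 → q4 → q2 → q4 → q4 → q4 → q4 → q4 → q4 → q4 → q2 → q4 → q4 → q4 → q4 → q2 → q4 → q2 → q4 → q4 → q2 → q6 → q5 → q1 → q4 → q2
End state q2 is accepting.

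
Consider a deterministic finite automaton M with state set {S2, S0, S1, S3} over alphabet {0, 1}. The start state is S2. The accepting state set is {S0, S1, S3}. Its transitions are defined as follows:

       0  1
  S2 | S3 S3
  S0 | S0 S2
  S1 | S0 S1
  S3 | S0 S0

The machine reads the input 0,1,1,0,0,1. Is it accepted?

Trace: S2 -0-> S3 -1-> S0 -1-> S2 -0-> S3 -0-> S0 -1-> S2
End state S2 is not accepting.

No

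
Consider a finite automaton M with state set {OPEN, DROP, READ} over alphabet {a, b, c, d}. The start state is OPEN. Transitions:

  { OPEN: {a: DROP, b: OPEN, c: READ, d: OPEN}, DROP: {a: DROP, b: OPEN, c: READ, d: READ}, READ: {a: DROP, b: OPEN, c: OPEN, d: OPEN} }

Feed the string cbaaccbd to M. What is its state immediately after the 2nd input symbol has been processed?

Trace: OPEN -c-> READ -b-> OPEN
After 2 symbols: OPEN.

OPEN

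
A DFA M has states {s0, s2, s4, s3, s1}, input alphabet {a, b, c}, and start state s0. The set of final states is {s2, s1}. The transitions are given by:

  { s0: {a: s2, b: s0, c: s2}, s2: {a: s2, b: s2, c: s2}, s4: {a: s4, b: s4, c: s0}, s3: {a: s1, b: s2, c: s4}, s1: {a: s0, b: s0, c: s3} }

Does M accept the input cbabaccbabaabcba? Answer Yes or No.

Yes

Trace: s0 -c-> s2 -b-> s2 -a-> s2 -b-> s2 -a-> s2 -c-> s2 -c-> s2 -b-> s2 -a-> s2 -b-> s2 -a-> s2 -a-> s2 -b-> s2 -c-> s2 -b-> s2 -a-> s2
End state s2 is accepting.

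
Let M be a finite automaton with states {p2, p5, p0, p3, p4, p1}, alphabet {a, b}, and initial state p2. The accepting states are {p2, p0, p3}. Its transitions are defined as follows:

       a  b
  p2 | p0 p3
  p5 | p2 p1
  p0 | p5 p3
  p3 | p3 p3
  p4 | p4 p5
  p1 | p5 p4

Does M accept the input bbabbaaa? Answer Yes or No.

Yes

start at p2
read 'b': p2 → p3
read 'b': p3 → p3
read 'a': p3 → p3
read 'b': p3 → p3
read 'b': p3 → p3
read 'a': p3 → p3
read 'a': p3 → p3
read 'a': p3 → p3
End state p3 is accepting.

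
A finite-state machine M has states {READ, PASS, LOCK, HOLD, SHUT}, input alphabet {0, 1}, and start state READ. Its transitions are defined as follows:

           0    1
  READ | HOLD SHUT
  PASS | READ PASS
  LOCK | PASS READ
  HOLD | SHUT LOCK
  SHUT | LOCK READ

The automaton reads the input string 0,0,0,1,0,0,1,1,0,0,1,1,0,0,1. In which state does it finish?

start at READ
read '0': READ → HOLD
read '0': HOLD → SHUT
read '0': SHUT → LOCK
read '1': LOCK → READ
read '0': READ → HOLD
read '0': HOLD → SHUT
read '1': SHUT → READ
read '1': READ → SHUT
read '0': SHUT → LOCK
read '0': LOCK → PASS
read '1': PASS → PASS
read '1': PASS → PASS
read '0': PASS → READ
read '0': READ → HOLD
read '1': HOLD → LOCK

LOCK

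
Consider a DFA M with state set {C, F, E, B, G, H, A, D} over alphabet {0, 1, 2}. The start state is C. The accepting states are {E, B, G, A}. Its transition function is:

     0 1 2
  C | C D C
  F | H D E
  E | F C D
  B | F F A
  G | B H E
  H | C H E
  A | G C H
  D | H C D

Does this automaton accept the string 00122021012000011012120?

start at C
read '0': C → C
read '0': C → C
read '1': C → D
read '2': D → D
read '2': D → D
read '0': D → H
read '2': H → E
read '1': E → C
read '0': C → C
read '1': C → D
read '2': D → D
read '0': D → H
read '0': H → C
read '0': C → C
read '0': C → C
read '1': C → D
read '1': D → C
read '0': C → C
read '1': C → D
read '2': D → D
read '1': D → C
read '2': C → C
read '0': C → C
End state C is not accepting.

No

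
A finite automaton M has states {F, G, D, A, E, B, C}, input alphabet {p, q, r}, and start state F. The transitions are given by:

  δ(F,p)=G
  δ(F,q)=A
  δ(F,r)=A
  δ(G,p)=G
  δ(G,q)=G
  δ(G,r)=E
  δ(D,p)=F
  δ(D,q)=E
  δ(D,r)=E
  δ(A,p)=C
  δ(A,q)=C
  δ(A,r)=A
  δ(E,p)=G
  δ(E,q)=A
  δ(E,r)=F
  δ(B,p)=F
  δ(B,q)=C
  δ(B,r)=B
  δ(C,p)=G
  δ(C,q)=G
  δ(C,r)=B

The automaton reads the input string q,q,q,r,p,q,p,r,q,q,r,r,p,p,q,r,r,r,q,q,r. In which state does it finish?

E

Trace: F -q-> A -q-> C -q-> G -r-> E -p-> G -q-> G -p-> G -r-> E -q-> A -q-> C -r-> B -r-> B -p-> F -p-> G -q-> G -r-> E -r-> F -r-> A -q-> C -q-> G -r-> E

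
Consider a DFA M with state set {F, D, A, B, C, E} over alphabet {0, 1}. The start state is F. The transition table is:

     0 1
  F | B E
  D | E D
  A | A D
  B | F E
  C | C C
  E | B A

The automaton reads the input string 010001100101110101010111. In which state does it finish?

D

start at F
read '0': F → B
read '1': B → E
read '0': E → B
read '0': B → F
read '0': F → B
read '1': B → E
read '1': E → A
read '0': A → A
read '0': A → A
read '1': A → D
read '0': D → E
read '1': E → A
read '1': A → D
read '1': D → D
read '0': D → E
read '1': E → A
read '0': A → A
read '1': A → D
read '0': D → E
read '1': E → A
read '0': A → A
read '1': A → D
read '1': D → D
read '1': D → D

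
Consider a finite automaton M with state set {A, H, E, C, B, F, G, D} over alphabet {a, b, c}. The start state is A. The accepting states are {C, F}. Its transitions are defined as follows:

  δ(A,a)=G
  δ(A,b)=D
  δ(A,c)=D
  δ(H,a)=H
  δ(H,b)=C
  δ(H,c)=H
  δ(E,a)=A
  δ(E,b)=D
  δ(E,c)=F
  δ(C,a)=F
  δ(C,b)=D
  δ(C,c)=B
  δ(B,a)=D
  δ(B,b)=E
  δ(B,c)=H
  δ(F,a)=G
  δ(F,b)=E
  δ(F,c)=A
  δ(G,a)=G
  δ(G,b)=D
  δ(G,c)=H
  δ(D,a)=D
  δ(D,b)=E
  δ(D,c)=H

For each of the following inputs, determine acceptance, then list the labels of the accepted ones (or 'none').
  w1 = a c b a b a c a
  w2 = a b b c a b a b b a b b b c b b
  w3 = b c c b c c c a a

none

w1: A → G → H → C → F → E → A → D → D  → end D, rejected
w2: A → G → D → E → F → G → D → D → E → D → D → E → D → E → F → E → D  → end D, rejected
w3: A → D → H → H → C → B → H → H → H → H  → end H, rejected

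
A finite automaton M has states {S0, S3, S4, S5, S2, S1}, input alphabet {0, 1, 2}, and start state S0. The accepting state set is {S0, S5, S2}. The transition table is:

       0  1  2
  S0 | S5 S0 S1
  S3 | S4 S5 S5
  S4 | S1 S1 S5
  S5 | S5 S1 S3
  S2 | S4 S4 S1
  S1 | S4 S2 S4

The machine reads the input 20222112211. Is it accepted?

Yes

start at S0
read '2': S0 → S1
read '0': S1 → S4
read '2': S4 → S5
read '2': S5 → S3
read '2': S3 → S5
read '1': S5 → S1
read '1': S1 → S2
read '2': S2 → S1
read '2': S1 → S4
read '1': S4 → S1
read '1': S1 → S2
End state S2 is accepting.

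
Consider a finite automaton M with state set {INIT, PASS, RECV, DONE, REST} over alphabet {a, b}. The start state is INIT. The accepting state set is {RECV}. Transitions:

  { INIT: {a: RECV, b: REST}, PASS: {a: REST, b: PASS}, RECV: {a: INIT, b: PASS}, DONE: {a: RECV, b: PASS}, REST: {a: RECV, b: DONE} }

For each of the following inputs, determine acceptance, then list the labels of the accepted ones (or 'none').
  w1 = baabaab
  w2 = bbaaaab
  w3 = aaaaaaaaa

w3

w1: Trace: INIT -b-> REST -a-> RECV -a-> INIT -b-> REST -a-> RECV -a-> INIT -b-> REST  → end REST, rejected
w2: Trace: INIT -b-> REST -b-> DONE -a-> RECV -a-> INIT -a-> RECV -a-> INIT -b-> REST  → end REST, rejected
w3: Trace: INIT -a-> RECV -a-> INIT -a-> RECV -a-> INIT -a-> RECV -a-> INIT -a-> RECV -a-> INIT -a-> RECV  → end RECV, accepted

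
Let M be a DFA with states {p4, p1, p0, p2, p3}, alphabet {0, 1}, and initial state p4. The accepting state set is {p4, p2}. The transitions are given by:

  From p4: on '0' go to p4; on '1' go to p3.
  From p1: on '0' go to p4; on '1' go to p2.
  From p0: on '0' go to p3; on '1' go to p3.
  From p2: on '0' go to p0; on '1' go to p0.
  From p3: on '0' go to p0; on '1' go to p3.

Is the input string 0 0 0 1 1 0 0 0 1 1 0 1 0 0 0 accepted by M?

Trace: p4 -0-> p4 -0-> p4 -0-> p4 -1-> p3 -1-> p3 -0-> p0 -0-> p3 -0-> p0 -1-> p3 -1-> p3 -0-> p0 -1-> p3 -0-> p0 -0-> p3 -0-> p0
End state p0 is not accepting.

No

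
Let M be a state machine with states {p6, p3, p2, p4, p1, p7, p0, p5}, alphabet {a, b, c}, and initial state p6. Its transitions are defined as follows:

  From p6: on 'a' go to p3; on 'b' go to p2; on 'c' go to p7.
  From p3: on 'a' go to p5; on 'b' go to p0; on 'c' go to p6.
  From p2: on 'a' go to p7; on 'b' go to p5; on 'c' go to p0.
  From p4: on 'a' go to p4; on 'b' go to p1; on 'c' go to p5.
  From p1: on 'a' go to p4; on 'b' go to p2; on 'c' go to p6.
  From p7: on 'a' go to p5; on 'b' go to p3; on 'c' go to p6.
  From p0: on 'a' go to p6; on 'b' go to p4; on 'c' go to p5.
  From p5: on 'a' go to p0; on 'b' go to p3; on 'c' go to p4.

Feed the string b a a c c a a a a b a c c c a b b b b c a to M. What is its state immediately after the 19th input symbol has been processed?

Trace: p6 -b-> p2 -a-> p7 -a-> p5 -c-> p4 -c-> p5 -a-> p0 -a-> p6 -a-> p3 -a-> p5 -b-> p3 -a-> p5 -c-> p4 -c-> p5 -c-> p4 -a-> p4 -b-> p1 -b-> p2 -b-> p5 -b-> p3
After 19 symbols: p3.

p3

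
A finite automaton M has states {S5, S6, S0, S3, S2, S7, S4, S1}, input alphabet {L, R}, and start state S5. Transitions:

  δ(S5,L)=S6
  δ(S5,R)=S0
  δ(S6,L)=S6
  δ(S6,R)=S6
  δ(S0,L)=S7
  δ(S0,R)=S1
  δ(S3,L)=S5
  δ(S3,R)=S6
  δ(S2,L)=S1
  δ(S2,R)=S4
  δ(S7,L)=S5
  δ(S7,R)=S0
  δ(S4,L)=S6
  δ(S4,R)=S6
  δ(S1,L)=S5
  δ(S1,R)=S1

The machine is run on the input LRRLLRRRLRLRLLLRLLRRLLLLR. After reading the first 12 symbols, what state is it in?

start at S5
read 'L': S5 → S6
read 'R': S6 → S6
read 'R': S6 → S6
read 'L': S6 → S6
read 'L': S6 → S6
read 'R': S6 → S6
read 'R': S6 → S6
read 'R': S6 → S6
read 'L': S6 → S6
read 'R': S6 → S6
read 'L': S6 → S6
read 'R': S6 → S6
After 12 symbols: S6.

S6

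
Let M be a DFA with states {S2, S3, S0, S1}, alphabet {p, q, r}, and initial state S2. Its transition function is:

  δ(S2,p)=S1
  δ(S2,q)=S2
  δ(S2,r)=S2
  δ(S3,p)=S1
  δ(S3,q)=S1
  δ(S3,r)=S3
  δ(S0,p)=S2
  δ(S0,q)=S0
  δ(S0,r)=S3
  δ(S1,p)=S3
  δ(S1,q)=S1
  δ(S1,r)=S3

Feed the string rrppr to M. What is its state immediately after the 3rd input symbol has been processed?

S1

Trace: S2 -r-> S2 -r-> S2 -p-> S1
After 3 symbols: S1.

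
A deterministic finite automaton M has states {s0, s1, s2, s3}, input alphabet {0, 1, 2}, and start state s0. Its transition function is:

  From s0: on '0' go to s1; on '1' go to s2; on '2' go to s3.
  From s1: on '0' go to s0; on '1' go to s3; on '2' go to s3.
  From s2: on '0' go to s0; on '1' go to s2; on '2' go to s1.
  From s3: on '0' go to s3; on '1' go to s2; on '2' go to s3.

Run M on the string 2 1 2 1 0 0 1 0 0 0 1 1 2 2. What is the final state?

start at s0
read '2': s0 → s3
read '1': s3 → s2
read '2': s2 → s1
read '1': s1 → s3
read '0': s3 → s3
read '0': s3 → s3
read '1': s3 → s2
read '0': s2 → s0
read '0': s0 → s1
read '0': s1 → s0
read '1': s0 → s2
read '1': s2 → s2
read '2': s2 → s1
read '2': s1 → s3

s3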